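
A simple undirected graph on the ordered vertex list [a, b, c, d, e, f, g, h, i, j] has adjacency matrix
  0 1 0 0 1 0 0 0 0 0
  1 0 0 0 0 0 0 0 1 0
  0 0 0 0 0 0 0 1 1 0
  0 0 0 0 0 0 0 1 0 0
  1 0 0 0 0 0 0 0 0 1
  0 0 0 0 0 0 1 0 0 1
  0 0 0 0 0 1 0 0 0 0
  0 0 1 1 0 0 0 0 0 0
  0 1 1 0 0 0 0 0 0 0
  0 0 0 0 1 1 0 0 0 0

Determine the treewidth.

A width-1 tree decomposition is:
Bags: B1 = {d, h}  B2 = {c, h}  B3 = {c, i}  B4 = {b, i}  B5 = {a, b}  B6 = {a, e}  B7 = {e, j}  B8 = {f, j}  B9 = {f, g}
Tree: B1–B2, B2–B3, B3–B4, B4–B5, B5–B6, B6–B7, B7–B8, B8–B9
The largest bag has 2 vertices, giving width 1; this decomposition certifies tw(G) ≤ 1. G has an edge, so its treewidth is at least 1. Therefore the treewidth is 1.

1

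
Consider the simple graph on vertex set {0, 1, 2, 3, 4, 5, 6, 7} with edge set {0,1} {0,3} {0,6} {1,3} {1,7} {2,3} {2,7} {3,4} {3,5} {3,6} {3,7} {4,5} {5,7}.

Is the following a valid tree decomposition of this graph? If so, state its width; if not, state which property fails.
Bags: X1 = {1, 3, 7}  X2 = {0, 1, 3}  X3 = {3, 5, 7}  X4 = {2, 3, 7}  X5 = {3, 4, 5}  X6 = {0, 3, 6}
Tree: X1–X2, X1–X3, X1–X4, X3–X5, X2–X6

Yes; width 2.

Every vertex of G appears in some bag (union = {0, 1, 2, 3, 4, 5, 6, 7}); every edge is covered by a bag; and for each vertex v the set of bags containing v is connected in the bag tree. The decomposition is therefore valid. The largest bag has 3 vertices, so the width is 2.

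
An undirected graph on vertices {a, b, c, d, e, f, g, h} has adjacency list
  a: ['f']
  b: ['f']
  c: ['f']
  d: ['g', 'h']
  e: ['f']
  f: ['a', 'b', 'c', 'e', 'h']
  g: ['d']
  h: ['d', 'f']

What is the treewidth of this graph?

1

A width-1 tree decomposition is:
Bags: B1 = {b, f}  B2 = {a, f}  B3 = {f, h}  B4 = {d, h}  B5 = {d, g}  B6 = {e, f}  B7 = {c, f}
Tree: B1–B2, B1–B3, B3–B4, B4–B5, B2–B6, B2–B7
The largest bag has 2 vertices, giving width 1; this decomposition certifies tw(G) ≤ 1. G has an edge, so its treewidth is at least 1. Therefore the treewidth is 1.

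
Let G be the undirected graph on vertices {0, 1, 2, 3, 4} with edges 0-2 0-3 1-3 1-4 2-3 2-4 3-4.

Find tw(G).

2

A width-2 tree decomposition is:
Bags: B1 = {0, 2, 3}  B2 = {2, 3, 4}  B3 = {1, 3, 4}
Tree: B1–B2, B2–B3
The largest bag has 3 vertices, giving width 2; this decomposition certifies tw(G) ≤ 2. For the lower bound, the 3 vertices {1, 3, 4} are pairwise adjacent, and any tree decomposition puts a clique entirely inside one bag — forcing width ≥ 2. The upper and lower bounds meet at 2, so that is the treewidth.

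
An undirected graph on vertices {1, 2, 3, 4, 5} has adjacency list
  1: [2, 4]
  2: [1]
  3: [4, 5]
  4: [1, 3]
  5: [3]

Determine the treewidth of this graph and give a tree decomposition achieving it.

Treewidth 1.
Bags: B1 = {3, 5}  B2 = {3, 4}  B3 = {1, 4}  B4 = {1, 2}
Tree: B1–B2, B2–B3, B3–B4

Each bag holds 2 vertices, so the decomposition has width 1, which upper-bounds the treewidth. Since G has at least one edge (e.g. 5–3), it is not an edgeless graph, so tw(G) ≥ 1. The upper and lower bounds meet at 1, so that is the treewidth.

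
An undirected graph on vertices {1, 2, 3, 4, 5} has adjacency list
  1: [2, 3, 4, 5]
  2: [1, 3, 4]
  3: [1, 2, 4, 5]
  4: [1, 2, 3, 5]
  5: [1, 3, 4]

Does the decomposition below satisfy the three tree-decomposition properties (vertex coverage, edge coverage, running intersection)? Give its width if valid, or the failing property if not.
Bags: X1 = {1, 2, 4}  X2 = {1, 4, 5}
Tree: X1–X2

A tree decomposition must satisfy three properties: every vertex lies in some bag; for every edge, both endpoints lie together in some bag; and for every vertex, the bags containing it form a connected subtree. Here vertex 3 appears in no bag, so the decomposition is invalid.

No — vertex 3 appears in no bag.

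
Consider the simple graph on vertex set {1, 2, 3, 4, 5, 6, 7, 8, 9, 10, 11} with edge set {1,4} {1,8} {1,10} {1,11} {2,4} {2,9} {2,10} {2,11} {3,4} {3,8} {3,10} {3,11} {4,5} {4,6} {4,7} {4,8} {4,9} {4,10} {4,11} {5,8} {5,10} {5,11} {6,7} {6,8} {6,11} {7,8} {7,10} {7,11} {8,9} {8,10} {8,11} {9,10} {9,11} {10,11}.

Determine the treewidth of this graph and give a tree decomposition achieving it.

Treewidth 4.
One such decomposition:
Bags: B1 = {4, 8, 9, 10, 11}  B2 = {4, 7, 8, 10, 11}  B3 = {2, 4, 9, 10, 11}  B4 = {4, 6, 7, 8, 11}  B5 = {4, 5, 8, 10, 11}  B6 = {1, 4, 8, 10, 11}  B7 = {3, 4, 8, 10, 11}
Tree: B1–B2, B1–B3, B2–B4, B2–B5, B1–B6, B2–B7

Each bag holds 5 vertices, so the decomposition has width 4, which upper-bounds the treewidth. For the lower bound, the 5 vertices {1, 4, 8, 10, 11} are pairwise adjacent, and any tree decomposition puts a clique entirely inside one bag — forcing width ≥ 4. Therefore the treewidth is 4.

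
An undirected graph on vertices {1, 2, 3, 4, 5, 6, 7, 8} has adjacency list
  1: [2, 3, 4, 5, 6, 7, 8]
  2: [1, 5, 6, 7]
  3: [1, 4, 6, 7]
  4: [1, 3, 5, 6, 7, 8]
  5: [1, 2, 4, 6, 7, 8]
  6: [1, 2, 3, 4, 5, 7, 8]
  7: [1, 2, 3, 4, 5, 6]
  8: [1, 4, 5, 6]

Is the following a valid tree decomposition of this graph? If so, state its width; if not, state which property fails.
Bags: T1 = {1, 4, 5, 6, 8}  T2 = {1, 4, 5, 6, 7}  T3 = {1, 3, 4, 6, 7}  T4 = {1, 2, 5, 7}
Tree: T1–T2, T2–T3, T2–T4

A tree decomposition must satisfy three properties: every vertex lies in some bag; for every edge, both endpoints lie together in some bag; and for every vertex, the bags containing it form a connected subtree. Here edge (6,2) lies in no bag, so the decomposition is invalid.

No — edge (6,2) lies in no bag.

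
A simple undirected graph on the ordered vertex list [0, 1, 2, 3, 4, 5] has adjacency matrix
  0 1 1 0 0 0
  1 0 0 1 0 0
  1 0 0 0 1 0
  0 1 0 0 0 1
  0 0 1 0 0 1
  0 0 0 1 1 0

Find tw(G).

2

A width-2 tree decomposition is:
Bags: B1 = {2, 4, 5}  B2 = {0, 2, 5}  B3 = {0, 1, 5}  B4 = {1, 3, 5}
Tree: B1–B2, B2–B3, B3–B4
Every bag has size at most 3, so the width is 3 − 1 = 2 and tw(G) ≤ 2. Since 5–4–2–0–1–3–5 is a cycle in G, G is not acyclic. Forests are exactly the graphs of treewidth ≤ 1, so tw(G) ≥ 2. Combining the bounds, tw(G) = 2.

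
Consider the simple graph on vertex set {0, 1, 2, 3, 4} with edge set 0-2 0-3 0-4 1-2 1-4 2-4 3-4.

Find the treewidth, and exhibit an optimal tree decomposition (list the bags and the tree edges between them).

Treewidth 2.
One optimal decomposition is:
Bags: B1 = {1, 2, 4}  B2 = {0, 2, 4}  B3 = {0, 3, 4}
Tree: B1–B2, B2–B3

Each bag holds 3 vertices, so the decomposition has width 2, which upper-bounds the treewidth. On the other hand G contains the 3-clique {0, 2, 4}. A clique must lie in a single bag of any decomposition, so no decomposition can have width below 2. Therefore the treewidth is 2.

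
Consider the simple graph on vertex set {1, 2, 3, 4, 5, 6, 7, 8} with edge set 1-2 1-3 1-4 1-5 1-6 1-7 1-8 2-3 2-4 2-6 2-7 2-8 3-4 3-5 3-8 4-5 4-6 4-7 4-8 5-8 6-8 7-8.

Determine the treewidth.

4

A width-4 tree decomposition is:
Bags: B1 = {1, 2, 4, 6, 8}  B2 = {1, 2, 3, 4, 8}  B3 = {1, 2, 4, 7, 8}  B4 = {1, 3, 4, 5, 8}
Tree: B1–B2, B1–B3, B2–B4
The largest bag has 5 vertices, giving width 4; this decomposition certifies tw(G) ≤ 4. For the lower bound, the 5 vertices {1, 2, 3, 4, 8} are pairwise adjacent, and any tree decomposition puts a clique entirely inside one bag — forcing width ≥ 4. Hence tw(G) = 4 exactly.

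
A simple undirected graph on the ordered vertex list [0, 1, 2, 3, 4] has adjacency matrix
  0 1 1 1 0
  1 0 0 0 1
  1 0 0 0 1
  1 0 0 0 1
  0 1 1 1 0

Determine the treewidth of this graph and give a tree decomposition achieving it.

The largest bag has 3 vertices, giving width 2; this decomposition certifies tw(G) ≤ 2. The edges 0–2–4–3–0 form a cycle, so G is not a tree and its treewidth is at least 2. The upper and lower bounds meet at 2, so that is the treewidth.

Treewidth 2.
Bags: B1 = {0, 2, 4}  B2 = {0, 3, 4}  B3 = {0, 1, 4}
Tree: B1–B2, B2–B3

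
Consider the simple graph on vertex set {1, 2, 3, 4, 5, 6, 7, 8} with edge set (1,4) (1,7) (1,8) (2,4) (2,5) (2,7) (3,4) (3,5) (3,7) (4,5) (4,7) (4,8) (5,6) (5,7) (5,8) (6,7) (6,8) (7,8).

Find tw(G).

3

A width-3 tree decomposition is:
Bags: B1 = {2, 4, 5, 7}  B2 = {4, 5, 7, 8}  B3 = {5, 6, 7, 8}  B4 = {1, 4, 7, 8}  B5 = {3, 4, 5, 7}
Tree: B1–B2, B2–B3, B2–B4, B2–B5
The largest bag has 4 vertices, giving width 3; this decomposition certifies tw(G) ≤ 3. For the lower bound, the 4 vertices {1, 4, 7, 8} are pairwise adjacent, and any tree decomposition puts a clique entirely inside one bag — forcing width ≥ 3. Combining the bounds, tw(G) = 3.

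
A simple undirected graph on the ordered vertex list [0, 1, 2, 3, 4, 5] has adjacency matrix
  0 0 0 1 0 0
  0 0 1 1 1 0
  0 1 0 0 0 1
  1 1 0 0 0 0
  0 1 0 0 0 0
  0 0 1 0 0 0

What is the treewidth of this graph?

A width-1 tree decomposition is:
Bags: B1 = {1, 3}  B2 = {0, 3}  B3 = {1, 2}  B4 = {1, 4}  B5 = {2, 5}
Tree: B1–B2, B1–B3, B1–B4, B3–B5
Every bag has size at most 2, so the width is 2 − 1 = 1 and tw(G) ≤ 1. G has an edge, so its treewidth is at least 1. Hence tw(G) = 1 exactly.

1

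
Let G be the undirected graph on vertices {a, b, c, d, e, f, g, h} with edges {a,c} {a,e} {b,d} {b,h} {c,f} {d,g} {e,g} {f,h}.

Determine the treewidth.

A width-2 tree decomposition is:
Bags: B1 = {a, c, e}  B2 = {c, e, g}  B3 = {c, d, g}  B4 = {b, c, d}  B5 = {b, c, h}  B6 = {c, f, h}
Tree: B1–B2, B2–B3, B3–B4, B4–B5, B5–B6
The largest bag has 3 vertices, giving width 2; this decomposition certifies tw(G) ≤ 2. Since c–a–e–g–d–b–h–f–c is a cycle in G, G is not acyclic. Forests are exactly the graphs of treewidth ≤ 1, so tw(G) ≥ 2. The upper and lower bounds meet at 2, so that is the treewidth.

2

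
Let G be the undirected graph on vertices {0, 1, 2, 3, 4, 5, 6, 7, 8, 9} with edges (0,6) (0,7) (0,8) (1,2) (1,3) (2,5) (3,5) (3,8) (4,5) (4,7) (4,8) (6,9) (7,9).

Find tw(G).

2

A width-2 tree decomposition is:
Bags: B1 = {0, 6, 9}  B2 = {0, 7, 9}  B3 = {0, 7, 8}  B4 = {4, 7, 8}  B5 = {3, 4, 8}  B6 = {3, 4, 5}  B7 = {1, 3, 5}  B8 = {1, 2, 5}
Tree: B1–B2, B2–B3, B3–B4, B4–B5, B5–B6, B6–B7, B7–B8
Every bag has size at most 3, so the width is 3 − 1 = 2 and tw(G) ≤ 2. The edges 6–9–7–0–6 form a cycle, so G is not a tree and its treewidth is at least 2. Hence tw(G) = 2 exactly.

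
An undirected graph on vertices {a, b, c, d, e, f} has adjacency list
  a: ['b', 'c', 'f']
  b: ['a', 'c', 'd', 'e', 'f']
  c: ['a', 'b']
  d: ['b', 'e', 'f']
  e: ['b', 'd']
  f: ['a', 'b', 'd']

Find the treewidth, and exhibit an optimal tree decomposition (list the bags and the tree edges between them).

Every bag has size at most 3, so the width is 3 − 1 = 2 and tw(G) ≤ 2. On the other hand G contains the 3-clique {b, d, e}. A clique must lie in a single bag of any decomposition, so no decomposition can have width below 2. Therefore the treewidth is 2.

Treewidth 2.
One such decomposition:
Bags: B1 = {b, d, e}  B2 = {b, d, f}  B3 = {a, b, f}  B4 = {a, b, c}
Tree: B1–B2, B2–B3, B3–B4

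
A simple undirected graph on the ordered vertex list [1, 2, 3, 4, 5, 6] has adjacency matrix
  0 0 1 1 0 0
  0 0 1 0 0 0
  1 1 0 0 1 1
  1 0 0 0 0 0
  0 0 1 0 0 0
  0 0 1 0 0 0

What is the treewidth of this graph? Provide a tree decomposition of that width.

Treewidth 1.
Bags: B1 = {2, 3}  B2 = {1, 3}  B3 = {1, 4}  B4 = {3, 6}  B5 = {3, 5}
Tree: B1–B2, B2–B3, B1–B4, B1–B5

Every bag has size at most 2, so the width is 2 − 1 = 1 and tw(G) ≤ 1. G has an edge, so its treewidth is at least 1. Combining the bounds, tw(G) = 1.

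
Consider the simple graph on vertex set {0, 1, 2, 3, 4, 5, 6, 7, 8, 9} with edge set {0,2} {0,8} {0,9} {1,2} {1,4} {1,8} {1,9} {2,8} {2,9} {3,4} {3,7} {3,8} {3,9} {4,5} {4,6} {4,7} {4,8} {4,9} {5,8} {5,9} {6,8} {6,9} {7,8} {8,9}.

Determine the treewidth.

A width-3 tree decomposition is:
Bags: B1 = {1, 4, 8, 9}  B2 = {4, 5, 8, 9}  B3 = {4, 6, 8, 9}  B4 = {3, 4, 8, 9}  B5 = {1, 2, 8, 9}  B6 = {3, 4, 7, 8}  B7 = {0, 2, 8, 9}
Tree: B1–B2, B2–B3, B2–B4, B1–B5, B4–B6, B5–B7
Each bag holds 4 vertices, so the decomposition has width 3, which upper-bounds the treewidth. Conversely, {0, 2, 8, 9} is a clique of size 4, and the vertices of any clique must share a bag in every tree decomposition; so some bag has ≥ 4 vertices and tw(G) ≥ 3. Therefore the treewidth is 3.

3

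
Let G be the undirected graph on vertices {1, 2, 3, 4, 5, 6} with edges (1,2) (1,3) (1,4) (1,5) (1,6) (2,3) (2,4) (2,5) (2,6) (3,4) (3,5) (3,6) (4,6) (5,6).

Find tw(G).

4

A width-4 tree decomposition is:
Bags: B1 = {1, 2, 3, 5, 6}  B2 = {1, 2, 3, 4, 6}
Tree: B1–B2
Every bag has size at most 5, so the width is 5 − 1 = 4 and tw(G) ≤ 4. Conversely, {1, 2, 3, 4, 6} is a clique of size 5, and the vertices of any clique must share a bag in every tree decomposition; so some bag has ≥ 5 vertices and tw(G) ≥ 4. Combining the bounds, tw(G) = 4.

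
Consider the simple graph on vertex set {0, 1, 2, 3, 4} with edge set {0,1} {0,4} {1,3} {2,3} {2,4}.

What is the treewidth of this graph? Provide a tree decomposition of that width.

Each bag holds 3 vertices, so the decomposition has width 2, which upper-bounds the treewidth. For the lower bound, G contains the cycle 2–3–1–0–4–2, so G is not a forest; only forests have treewidth ≤ 1, hence tw(G) ≥ 2. The upper and lower bounds meet at 2, so that is the treewidth.

Treewidth 2.
One optimal decomposition is:
Bags: B1 = {1, 2, 3}  B2 = {0, 1, 2}  B3 = {0, 2, 4}
Tree: B1–B2, B2–B3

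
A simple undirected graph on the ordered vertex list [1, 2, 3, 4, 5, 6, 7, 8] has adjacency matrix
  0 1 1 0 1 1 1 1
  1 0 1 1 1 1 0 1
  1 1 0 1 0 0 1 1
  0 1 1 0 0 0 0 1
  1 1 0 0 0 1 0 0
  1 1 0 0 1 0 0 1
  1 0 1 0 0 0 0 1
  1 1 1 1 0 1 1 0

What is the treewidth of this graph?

3

A width-3 tree decomposition is:
Bags: B1 = {2, 3, 4, 8}  B2 = {1, 2, 3, 8}  B3 = {1, 2, 6, 8}  B4 = {1, 2, 5, 6}  B5 = {1, 3, 7, 8}
Tree: B1–B2, B2–B3, B3–B4, B2–B5
Each bag holds 4 vertices, so the decomposition has width 3, which upper-bounds the treewidth. On the other hand G contains the 4-clique {1, 2, 3, 8}. A clique must lie in a single bag of any decomposition, so no decomposition can have width below 3. Combining the bounds, tw(G) = 3.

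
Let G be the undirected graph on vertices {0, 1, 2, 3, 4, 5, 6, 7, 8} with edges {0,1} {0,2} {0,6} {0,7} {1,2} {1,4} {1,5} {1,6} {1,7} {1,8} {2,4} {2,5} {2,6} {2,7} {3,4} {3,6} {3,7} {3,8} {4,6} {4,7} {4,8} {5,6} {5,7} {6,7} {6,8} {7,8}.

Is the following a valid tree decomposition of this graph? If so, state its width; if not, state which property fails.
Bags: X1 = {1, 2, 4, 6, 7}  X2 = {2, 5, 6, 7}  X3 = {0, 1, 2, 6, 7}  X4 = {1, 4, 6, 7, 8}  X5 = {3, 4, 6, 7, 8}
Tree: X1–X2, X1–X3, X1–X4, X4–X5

A tree decomposition must satisfy three properties: every vertex lies in some bag; for every edge, both endpoints lie together in some bag; and for every vertex, the bags containing it form a connected subtree. Here edge (1,5) lies in no bag, so the decomposition is invalid.

No — edge (1,5) lies in no bag.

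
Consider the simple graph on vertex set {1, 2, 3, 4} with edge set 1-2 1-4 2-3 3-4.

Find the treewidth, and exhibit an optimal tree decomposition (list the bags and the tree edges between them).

Treewidth 2.
One such decomposition:
Bags: B1 = {2, 3, 4}  B2 = {1, 2, 4}
Tree: B1–B2

Each bag holds 3 vertices, so the decomposition has width 2, which upper-bounds the treewidth. Since 2–3–4–1–2 is a cycle in G, G is not acyclic. Forests are exactly the graphs of treewidth ≤ 1, so tw(G) ≥ 2. Therefore the treewidth is 2.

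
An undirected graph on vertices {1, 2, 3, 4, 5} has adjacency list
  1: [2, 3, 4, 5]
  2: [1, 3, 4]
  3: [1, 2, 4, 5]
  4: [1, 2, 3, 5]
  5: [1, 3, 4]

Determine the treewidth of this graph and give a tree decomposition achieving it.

Treewidth 3.
One optimal decomposition is:
Bags: B1 = {1, 3, 4, 5}  B2 = {1, 2, 3, 4}
Tree: B1–B2

Each bag holds 4 vertices, so the decomposition has width 3, which upper-bounds the treewidth. Conversely, {1, 2, 3, 4} is a clique of size 4, and the vertices of any clique must share a bag in every tree decomposition; so some bag has ≥ 4 vertices and tw(G) ≥ 3. Therefore the treewidth is 3.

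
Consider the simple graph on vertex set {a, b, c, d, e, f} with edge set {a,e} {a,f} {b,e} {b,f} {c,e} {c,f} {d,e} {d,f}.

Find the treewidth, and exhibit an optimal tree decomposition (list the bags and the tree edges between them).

Treewidth 2.
One optimal decomposition is:
Bags: B1 = {a, e, f}  B2 = {b, e, f}  B3 = {c, e, f}  B4 = {d, e, f}
Tree: B1–B2, B2–B3, B3–B4

Each bag holds 3 vertices, so the decomposition has width 2, which upper-bounds the treewidth. For the lower bound, G contains the cycle a–f–b–e–a, so G is not a forest; only forests have treewidth ≤ 1, hence tw(G) ≥ 2. Hence tw(G) = 2 exactly.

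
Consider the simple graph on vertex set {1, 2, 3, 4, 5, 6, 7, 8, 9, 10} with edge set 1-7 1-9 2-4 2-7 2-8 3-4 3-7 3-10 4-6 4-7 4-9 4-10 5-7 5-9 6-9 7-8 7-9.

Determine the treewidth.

A width-2 tree decomposition is:
Bags: B1 = {4, 7, 9}  B2 = {1, 7, 9}  B3 = {3, 4, 7}  B4 = {2, 4, 7}  B5 = {3, 4, 10}  B6 = {4, 6, 9}  B7 = {5, 7, 9}  B8 = {2, 7, 8}
Tree: B1–B2, B1–B3, B1–B4, B3–B5, B1–B6, B2–B7, B4–B8
Every bag has size at most 3, so the width is 3 − 1 = 2 and tw(G) ≤ 2. Conversely, {3, 4, 10} is a clique of size 3, and the vertices of any clique must share a bag in every tree decomposition; so some bag has ≥ 3 vertices and tw(G) ≥ 2. Therefore the treewidth is 2.

2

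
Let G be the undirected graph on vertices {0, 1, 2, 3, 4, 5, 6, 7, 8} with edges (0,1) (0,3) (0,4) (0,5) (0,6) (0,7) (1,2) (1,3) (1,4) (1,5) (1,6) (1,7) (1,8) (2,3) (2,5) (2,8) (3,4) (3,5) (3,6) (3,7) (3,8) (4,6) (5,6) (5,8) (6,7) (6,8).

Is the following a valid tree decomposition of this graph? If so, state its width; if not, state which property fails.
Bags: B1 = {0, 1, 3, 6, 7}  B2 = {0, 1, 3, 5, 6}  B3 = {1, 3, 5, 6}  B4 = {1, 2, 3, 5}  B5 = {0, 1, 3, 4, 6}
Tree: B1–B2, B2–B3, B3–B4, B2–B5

No — vertex 8 appears in no bag.

A tree decomposition must satisfy three properties: every vertex lies in some bag; for every edge, both endpoints lie together in some bag; and for every vertex, the bags containing it form a connected subtree. Here vertex 8 appears in no bag, so the decomposition is invalid.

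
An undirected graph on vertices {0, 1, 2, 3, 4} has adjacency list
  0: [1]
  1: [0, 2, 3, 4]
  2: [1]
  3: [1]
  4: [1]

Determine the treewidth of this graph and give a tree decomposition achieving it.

Each bag holds 2 vertices, so the decomposition has width 1, which upper-bounds the treewidth. Since G has at least one edge (e.g. 1–0), it is not an edgeless graph, so tw(G) ≥ 1. Combining the bounds, tw(G) = 1.

Treewidth 1.
One optimal decomposition is:
Bags: B1 = {0, 1}  B2 = {1, 4}  B3 = {1, 2}  B4 = {1, 3}
Tree: B1–B2, B2–B3, B1–B4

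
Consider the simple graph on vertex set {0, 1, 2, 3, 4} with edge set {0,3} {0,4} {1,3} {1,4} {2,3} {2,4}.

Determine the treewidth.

2

A width-2 tree decomposition is:
Bags: B1 = {0, 3, 4}  B2 = {2, 3, 4}  B3 = {1, 3, 4}
Tree: B1–B2, B2–B3
The largest bag has 3 vertices, giving width 2; this decomposition certifies tw(G) ≤ 2. For the lower bound, G contains the cycle 3–0–4–2–3, so G is not a forest; only forests have treewidth ≤ 1, hence tw(G) ≥ 2. The upper and lower bounds meet at 2, so that is the treewidth.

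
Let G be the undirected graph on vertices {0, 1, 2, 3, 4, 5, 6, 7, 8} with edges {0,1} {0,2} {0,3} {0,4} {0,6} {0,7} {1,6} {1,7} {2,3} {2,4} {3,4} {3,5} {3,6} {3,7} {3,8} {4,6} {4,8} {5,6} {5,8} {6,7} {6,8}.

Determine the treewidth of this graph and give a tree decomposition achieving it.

The largest bag has 4 vertices, giving width 3; this decomposition certifies tw(G) ≤ 3. For the lower bound, the 4 vertices {0, 1, 6, 7} are pairwise adjacent, and any tree decomposition puts a clique entirely inside one bag — forcing width ≥ 3. The upper and lower bounds meet at 3, so that is the treewidth.

Treewidth 3.
One such decomposition:
Bags: B1 = {0, 3, 4, 6}  B2 = {3, 4, 6, 8}  B3 = {3, 5, 6, 8}  B4 = {0, 3, 6, 7}  B5 = {0, 2, 3, 4}  B6 = {0, 1, 6, 7}
Tree: B1–B2, B2–B3, B1–B4, B1–B5, B4–B6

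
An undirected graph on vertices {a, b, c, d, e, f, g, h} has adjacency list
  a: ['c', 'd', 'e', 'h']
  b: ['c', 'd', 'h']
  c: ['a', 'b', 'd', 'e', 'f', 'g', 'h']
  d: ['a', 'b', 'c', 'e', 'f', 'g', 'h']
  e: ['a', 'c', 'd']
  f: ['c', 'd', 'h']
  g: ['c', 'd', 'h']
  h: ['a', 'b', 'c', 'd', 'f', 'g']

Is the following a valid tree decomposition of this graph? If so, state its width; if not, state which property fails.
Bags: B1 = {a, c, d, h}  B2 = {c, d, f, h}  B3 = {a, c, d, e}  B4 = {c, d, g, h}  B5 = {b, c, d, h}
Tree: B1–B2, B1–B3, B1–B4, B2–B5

Vertex coverage: the bags together contain {a, b, c, d, e, f, g, h}, the full vertex set. Edge coverage: each edge of G has both endpoints in at least one bag. Running intersection: for every vertex, the bags containing it form a connected subtree. All three properties hold, so this is a valid tree decomposition of width max|bag| − 1 = 3, and hence tw(G) ≤ 3.

Yes; width 3.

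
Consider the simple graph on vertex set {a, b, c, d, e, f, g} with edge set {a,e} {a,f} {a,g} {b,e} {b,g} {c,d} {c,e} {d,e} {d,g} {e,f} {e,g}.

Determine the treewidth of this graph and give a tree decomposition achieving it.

Each bag holds 3 vertices, so the decomposition has width 2, which upper-bounds the treewidth. On the other hand G contains the 3-clique {d, e, g}. A clique must lie in a single bag of any decomposition, so no decomposition can have width below 2. Therefore the treewidth is 2.

Treewidth 2.
One such decomposition:
Bags: B1 = {d, e, g}  B2 = {c, d, e}  B3 = {a, e, g}  B4 = {b, e, g}  B5 = {a, e, f}
Tree: B1–B2, B1–B3, B1–B4, B3–B5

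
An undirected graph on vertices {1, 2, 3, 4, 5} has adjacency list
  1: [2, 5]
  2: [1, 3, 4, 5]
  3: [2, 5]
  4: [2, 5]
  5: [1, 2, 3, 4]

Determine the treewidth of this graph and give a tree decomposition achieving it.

Treewidth 2.
One such decomposition:
Bags: B1 = {1, 2, 5}  B2 = {2, 4, 5}  B3 = {2, 3, 5}
Tree: B1–B2, B1–B3

Every bag has size at most 3, so the width is 3 − 1 = 2 and tw(G) ≤ 2. Conversely, {1, 2, 5} is a clique of size 3, and the vertices of any clique must share a bag in every tree decomposition; so some bag has ≥ 3 vertices and tw(G) ≥ 2. The upper and lower bounds meet at 2, so that is the treewidth.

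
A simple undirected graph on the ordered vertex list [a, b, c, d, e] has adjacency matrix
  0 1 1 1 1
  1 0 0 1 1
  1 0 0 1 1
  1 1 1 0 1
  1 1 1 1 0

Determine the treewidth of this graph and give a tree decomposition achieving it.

Treewidth 3.
One optimal decomposition is:
Bags: B1 = {a, c, d, e}  B2 = {a, b, d, e}
Tree: B1–B2

Every bag has size at most 4, so the width is 4 − 1 = 3 and tw(G) ≤ 3. On the other hand G contains the 4-clique {a, c, d, e}. A clique must lie in a single bag of any decomposition, so no decomposition can have width below 3. Therefore the treewidth is 3.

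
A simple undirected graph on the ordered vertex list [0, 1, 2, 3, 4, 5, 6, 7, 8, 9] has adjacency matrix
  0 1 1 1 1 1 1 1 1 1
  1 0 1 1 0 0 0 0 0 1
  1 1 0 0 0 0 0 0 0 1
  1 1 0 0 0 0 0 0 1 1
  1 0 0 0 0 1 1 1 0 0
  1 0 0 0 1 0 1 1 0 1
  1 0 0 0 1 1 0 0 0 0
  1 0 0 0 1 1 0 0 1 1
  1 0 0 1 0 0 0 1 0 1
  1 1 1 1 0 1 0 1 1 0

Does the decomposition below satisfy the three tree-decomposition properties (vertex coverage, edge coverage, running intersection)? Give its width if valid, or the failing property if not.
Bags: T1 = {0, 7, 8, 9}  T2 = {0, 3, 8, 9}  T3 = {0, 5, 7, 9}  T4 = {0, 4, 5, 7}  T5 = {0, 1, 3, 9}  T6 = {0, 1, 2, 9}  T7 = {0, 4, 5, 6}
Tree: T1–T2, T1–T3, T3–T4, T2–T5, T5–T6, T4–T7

Checking the three conditions: (i) the bags cover all of {0, 1, 2, 3, 4, 5, 6, 7, 8, 9}; (ii) for each edge, some bag contains both endpoints; (iii) the bags containing any fixed vertex form a subtree. All hold, so the decomposition is valid with width 4 − 1 = 3.

Yes; width 3.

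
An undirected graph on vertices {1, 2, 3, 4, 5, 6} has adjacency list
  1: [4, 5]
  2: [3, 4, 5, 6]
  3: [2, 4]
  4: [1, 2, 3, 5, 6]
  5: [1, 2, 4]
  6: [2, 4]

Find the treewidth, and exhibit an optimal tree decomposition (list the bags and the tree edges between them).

Treewidth 2.
One such decomposition:
Bags: B1 = {2, 3, 4}  B2 = {2, 4, 6}  B3 = {2, 4, 5}  B4 = {1, 4, 5}
Tree: B1–B2, B2–B3, B3–B4

Every bag has size at most 3, so the width is 3 − 1 = 2 and tw(G) ≤ 2. Conversely, {1, 4, 5} is a clique of size 3, and the vertices of any clique must share a bag in every tree decomposition; so some bag has ≥ 3 vertices and tw(G) ≥ 2. Therefore the treewidth is 2.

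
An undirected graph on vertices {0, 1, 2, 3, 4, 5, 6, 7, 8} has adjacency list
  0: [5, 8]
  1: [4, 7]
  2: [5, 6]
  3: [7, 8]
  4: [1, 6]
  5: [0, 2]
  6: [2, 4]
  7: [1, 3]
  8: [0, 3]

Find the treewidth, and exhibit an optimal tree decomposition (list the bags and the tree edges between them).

Treewidth 2.
One such decomposition:
Bags: B1 = {0, 2, 5}  B2 = {0, 2, 8}  B3 = {2, 3, 8}  B4 = {2, 3, 7}  B5 = {1, 2, 7}  B6 = {1, 2, 4}  B7 = {2, 4, 6}
Tree: B1–B2, B2–B3, B3–B4, B4–B5, B5–B6, B6–B7

The largest bag has 3 vertices, giving width 2; this decomposition certifies tw(G) ≤ 2. Since 2–5–0–8–3–7–1–4–6–2 is a cycle in G, G is not acyclic. Forests are exactly the graphs of treewidth ≤ 1, so tw(G) ≥ 2. Therefore the treewidth is 2.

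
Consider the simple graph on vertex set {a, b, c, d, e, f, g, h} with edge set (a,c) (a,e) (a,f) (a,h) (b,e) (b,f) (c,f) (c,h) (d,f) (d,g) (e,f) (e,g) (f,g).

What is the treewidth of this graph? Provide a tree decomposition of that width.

Each bag holds 3 vertices, so the decomposition has width 2, which upper-bounds the treewidth. On the other hand G contains the 3-clique {a, c, h}. A clique must lie in a single bag of any decomposition, so no decomposition can have width below 2. Hence tw(G) = 2 exactly.

Treewidth 2.
One such decomposition:
Bags: B1 = {e, f, g}  B2 = {d, f, g}  B3 = {a, e, f}  B4 = {a, c, f}  B5 = {b, e, f}  B6 = {a, c, h}
Tree: B1–B2, B1–B3, B3–B4, B1–B5, B4–B6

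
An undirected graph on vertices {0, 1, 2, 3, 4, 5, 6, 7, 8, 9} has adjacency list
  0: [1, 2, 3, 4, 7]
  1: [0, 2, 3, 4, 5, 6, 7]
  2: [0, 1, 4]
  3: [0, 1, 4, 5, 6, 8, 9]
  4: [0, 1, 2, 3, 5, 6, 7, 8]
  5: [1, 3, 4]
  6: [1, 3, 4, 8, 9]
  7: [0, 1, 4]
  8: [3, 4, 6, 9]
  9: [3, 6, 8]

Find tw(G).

A width-3 tree decomposition is:
Bags: B1 = {3, 4, 6, 8}  B2 = {3, 6, 8, 9}  B3 = {1, 3, 4, 6}  B4 = {0, 1, 3, 4}  B5 = {1, 3, 4, 5}  B6 = {0, 1, 2, 4}  B7 = {0, 1, 4, 7}
Tree: B1–B2, B1–B3, B3–B4, B4–B5, B4–B6, B4–B7
Each bag holds 4 vertices, so the decomposition has width 3, which upper-bounds the treewidth. Conversely, {3, 6, 8, 9} is a clique of size 4, and the vertices of any clique must share a bag in every tree decomposition; so some bag has ≥ 4 vertices and tw(G) ≥ 3. Hence tw(G) = 3 exactly.

3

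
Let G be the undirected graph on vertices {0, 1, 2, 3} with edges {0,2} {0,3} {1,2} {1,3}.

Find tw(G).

2

A width-2 tree decomposition is:
Bags: B1 = {0, 1, 3}  B2 = {0, 1, 2}
Tree: B1–B2
Every bag has size at most 3, so the width is 3 − 1 = 2 and tw(G) ≤ 2. The edges 1–3–0–2–1 form a cycle, so G is not a tree and its treewidth is at least 2. The upper and lower bounds meet at 2, so that is the treewidth.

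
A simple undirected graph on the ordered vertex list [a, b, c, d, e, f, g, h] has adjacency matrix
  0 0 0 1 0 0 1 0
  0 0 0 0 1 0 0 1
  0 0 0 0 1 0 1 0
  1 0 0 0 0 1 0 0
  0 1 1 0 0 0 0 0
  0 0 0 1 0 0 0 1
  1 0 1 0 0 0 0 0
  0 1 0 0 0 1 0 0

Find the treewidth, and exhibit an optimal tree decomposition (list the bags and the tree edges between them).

Treewidth 2.
One optimal decomposition is:
Bags: B1 = {a, c, g}  B2 = {a, c, e}  B3 = {a, b, e}  B4 = {a, b, h}  B5 = {a, f, h}  B6 = {a, d, f}
Tree: B1–B2, B2–B3, B3–B4, B4–B5, B5–B6

Every bag has size at most 3, so the width is 3 − 1 = 2 and tw(G) ≤ 2. Since a–g–c–e–b–h–f–d–a is a cycle in G, G is not acyclic. Forests are exactly the graphs of treewidth ≤ 1, so tw(G) ≥ 2. The upper and lower bounds meet at 2, so that is the treewidth.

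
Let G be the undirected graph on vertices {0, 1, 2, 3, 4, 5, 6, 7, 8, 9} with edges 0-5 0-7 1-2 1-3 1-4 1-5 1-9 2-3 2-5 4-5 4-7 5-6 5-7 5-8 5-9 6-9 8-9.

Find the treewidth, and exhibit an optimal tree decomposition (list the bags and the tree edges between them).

Treewidth 2.
Bags: B1 = {1, 4, 5}  B2 = {1, 5, 9}  B3 = {5, 6, 9}  B4 = {1, 2, 5}  B5 = {1, 2, 3}  B6 = {4, 5, 7}  B7 = {0, 5, 7}  B8 = {5, 8, 9}
Tree: B1–B2, B2–B3, B1–B4, B4–B5, B1–B6, B6–B7, B2–B8

The largest bag has 3 vertices, giving width 2; this decomposition certifies tw(G) ≤ 2. On the other hand G contains the 3-clique {1, 2, 3}. A clique must lie in a single bag of any decomposition, so no decomposition can have width below 2. Combining the bounds, tw(G) = 2.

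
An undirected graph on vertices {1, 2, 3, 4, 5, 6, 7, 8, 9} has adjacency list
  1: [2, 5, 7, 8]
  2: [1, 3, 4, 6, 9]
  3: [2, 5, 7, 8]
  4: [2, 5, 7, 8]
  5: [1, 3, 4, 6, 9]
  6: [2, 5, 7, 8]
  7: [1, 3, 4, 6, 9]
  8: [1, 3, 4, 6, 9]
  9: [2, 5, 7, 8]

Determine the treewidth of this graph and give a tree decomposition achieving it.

The largest bag has 5 vertices, giving width 4; this decomposition certifies tw(G) ≤ 4. For the lower bound: the 5 vertex sets {4,8}, {5,9}, {1,7}, {2}, {3} are disjoint, each induces a connected subgraph, and every pair is joined by at least one edge of G. Contracting each set to a single vertex therefore yields K_{5} as a minor, and since treewidth is minor-monotone, tw(G) ≥ tw(K_{5}) = 4. Therefore the treewidth is 4.

Treewidth 4.
Bags: B1 = {2, 4, 5, 7, 8}  B2 = {2, 5, 7, 8, 9}  B3 = {1, 2, 5, 7, 8}  B4 = {2, 3, 5, 7, 8}  B5 = {2, 5, 6, 7, 8}
Tree: B1–B2, B2–B3, B3–B4, B4–B5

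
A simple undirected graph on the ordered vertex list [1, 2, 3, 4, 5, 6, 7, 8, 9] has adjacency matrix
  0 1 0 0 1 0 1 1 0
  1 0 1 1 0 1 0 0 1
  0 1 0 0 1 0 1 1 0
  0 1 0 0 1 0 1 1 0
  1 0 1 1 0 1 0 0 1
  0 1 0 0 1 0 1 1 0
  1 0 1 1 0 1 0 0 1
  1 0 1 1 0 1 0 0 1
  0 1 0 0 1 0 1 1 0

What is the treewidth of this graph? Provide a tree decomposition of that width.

Every bag has size at most 5, so the width is 5 − 1 = 4 and tw(G) ≤ 4. For the lower bound: the 5 vertex sets {3,5}, {4,8}, {2,6}, {7}, {9} are disjoint, each induces a connected subgraph, and every pair is joined by at least one edge of G. Contracting each set to a single vertex therefore yields K_{5} as a minor, and since treewidth is minor-monotone, tw(G) ≥ tw(K_{5}) = 4. Hence tw(G) = 4 exactly.

Treewidth 4.
One such decomposition:
Bags: B1 = {2, 3, 5, 7, 8}  B2 = {2, 4, 5, 7, 8}  B3 = {2, 5, 6, 7, 8}  B4 = {2, 5, 7, 8, 9}  B5 = {1, 2, 5, 7, 8}
Tree: B1–B2, B2–B3, B3–B4, B4–B5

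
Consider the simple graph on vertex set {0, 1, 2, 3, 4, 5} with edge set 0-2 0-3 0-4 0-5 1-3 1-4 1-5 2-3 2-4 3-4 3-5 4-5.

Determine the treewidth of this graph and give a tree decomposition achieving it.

Treewidth 3.
Bags: B1 = {1, 3, 4, 5}  B2 = {0, 3, 4, 5}  B3 = {0, 2, 3, 4}
Tree: B1–B2, B2–B3

Each bag holds 4 vertices, so the decomposition has width 3, which upper-bounds the treewidth. For the lower bound, the 4 vertices {0, 2, 3, 4} are pairwise adjacent, and any tree decomposition puts a clique entirely inside one bag — forcing width ≥ 3. The upper and lower bounds meet at 3, so that is the treewidth.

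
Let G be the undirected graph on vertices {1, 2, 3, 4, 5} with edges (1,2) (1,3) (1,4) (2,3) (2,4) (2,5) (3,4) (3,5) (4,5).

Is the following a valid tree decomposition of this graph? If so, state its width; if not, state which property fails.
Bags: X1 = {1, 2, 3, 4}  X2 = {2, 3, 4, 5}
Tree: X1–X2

Yes; width 3.

Vertex coverage: the bags together contain {1, 2, 3, 4, 5}, the full vertex set. Edge coverage: each edge of G has both endpoints in at least one bag. Running intersection: for every vertex, the bags containing it form a connected subtree. All three properties hold, so this is a valid tree decomposition of width max|bag| − 1 = 3, and hence tw(G) ≤ 3.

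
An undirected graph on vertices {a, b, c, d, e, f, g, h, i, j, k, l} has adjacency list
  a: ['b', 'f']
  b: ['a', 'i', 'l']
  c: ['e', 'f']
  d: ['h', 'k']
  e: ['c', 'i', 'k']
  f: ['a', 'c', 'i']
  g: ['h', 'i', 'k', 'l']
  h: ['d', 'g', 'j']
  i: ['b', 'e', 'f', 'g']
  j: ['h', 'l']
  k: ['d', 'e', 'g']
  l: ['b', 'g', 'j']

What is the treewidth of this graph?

A width-3 tree decomposition is:
Bags: B1 = {d, h, j, k}  B2 = {g, h, j, k}  B3 = {g, j, k, l}  B4 = {e, g, k, l}  B5 = {e, g, i, l}  B6 = {b, e, i, l}  B7 = {b, c, e, i}  B8 = {b, c, f, i}  B9 = {a, b, c, f}
Tree: B1–B2, B2–B3, B3–B4, B4–B5, B5–B6, B6–B7, B7–B8, B8–B9
Each bag holds 4 vertices, so the decomposition has width 3, which upper-bounds the treewidth. For the lower bound: the 4 vertex sets {d,h,j}, {k}, {g}, {b,e,i,l} are disjoint, each induces a connected subgraph, and every pair is joined by at least one edge of G. Contracting each set to a single vertex therefore yields K_{4} as a minor, and since treewidth is minor-monotone, tw(G) ≥ tw(K_{4}) = 3. The upper and lower bounds meet at 3, so that is the treewidth.

3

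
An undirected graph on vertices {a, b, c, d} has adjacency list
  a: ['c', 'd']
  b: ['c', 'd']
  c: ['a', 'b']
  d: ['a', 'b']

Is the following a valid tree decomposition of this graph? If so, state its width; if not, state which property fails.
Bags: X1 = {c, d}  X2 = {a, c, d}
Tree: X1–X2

A tree decomposition must satisfy three properties: every vertex lies in some bag; for every edge, both endpoints lie together in some bag; and for every vertex, the bags containing it form a connected subtree. Here vertex b appears in no bag, so the decomposition is invalid.

No — vertex b appears in no bag.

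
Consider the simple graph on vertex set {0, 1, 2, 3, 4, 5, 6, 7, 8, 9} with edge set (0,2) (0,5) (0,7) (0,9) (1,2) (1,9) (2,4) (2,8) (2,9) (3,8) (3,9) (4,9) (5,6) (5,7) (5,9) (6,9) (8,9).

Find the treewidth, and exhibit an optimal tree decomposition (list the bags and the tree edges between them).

Every bag has size at most 3, so the width is 3 − 1 = 2 and tw(G) ≤ 2. Conversely, {0, 2, 9} is a clique of size 3, and the vertices of any clique must share a bag in every tree decomposition; so some bag has ≥ 3 vertices and tw(G) ≥ 2. Combining the bounds, tw(G) = 2.

Treewidth 2.
One such decomposition:
Bags: B1 = {0, 2, 9}  B2 = {2, 8, 9}  B3 = {2, 4, 9}  B4 = {0, 5, 9}  B5 = {0, 5, 7}  B6 = {1, 2, 9}  B7 = {3, 8, 9}  B8 = {5, 6, 9}
Tree: B1–B2, B1–B3, B1–B4, B4–B5, B2–B6, B2–B7, B4–B8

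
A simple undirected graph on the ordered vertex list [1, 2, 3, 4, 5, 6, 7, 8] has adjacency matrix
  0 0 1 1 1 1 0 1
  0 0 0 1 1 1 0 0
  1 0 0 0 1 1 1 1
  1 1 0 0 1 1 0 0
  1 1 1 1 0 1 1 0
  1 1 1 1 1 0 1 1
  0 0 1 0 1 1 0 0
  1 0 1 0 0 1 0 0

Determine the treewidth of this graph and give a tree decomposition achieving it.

Each bag holds 4 vertices, so the decomposition has width 3, which upper-bounds the treewidth. Conversely, {1, 3, 6, 8} is a clique of size 4, and the vertices of any clique must share a bag in every tree decomposition; so some bag has ≥ 4 vertices and tw(G) ≥ 3. The upper and lower bounds meet at 3, so that is the treewidth.

Treewidth 3.
Bags: B1 = {1, 3, 6, 8}  B2 = {1, 3, 5, 6}  B3 = {3, 5, 6, 7}  B4 = {1, 4, 5, 6}  B5 = {2, 4, 5, 6}
Tree: B1–B2, B2–B3, B2–B4, B4–B5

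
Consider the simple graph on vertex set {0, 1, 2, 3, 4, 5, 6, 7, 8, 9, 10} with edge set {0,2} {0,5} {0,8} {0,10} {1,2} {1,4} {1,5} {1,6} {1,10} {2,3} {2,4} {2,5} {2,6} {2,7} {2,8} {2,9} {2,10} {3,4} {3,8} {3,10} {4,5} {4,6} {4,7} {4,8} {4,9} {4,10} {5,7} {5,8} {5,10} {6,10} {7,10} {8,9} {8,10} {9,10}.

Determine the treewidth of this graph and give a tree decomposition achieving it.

Every bag has size at most 5, so the width is 5 − 1 = 4 and tw(G) ≤ 4. On the other hand G contains the 5-clique {0, 2, 5, 8, 10}. A clique must lie in a single bag of any decomposition, so no decomposition can have width below 4. Combining the bounds, tw(G) = 4.

Treewidth 4.
Bags: B1 = {1, 2, 4, 5, 10}  B2 = {1, 2, 4, 6, 10}  B3 = {2, 4, 5, 8, 10}  B4 = {2, 3, 4, 8, 10}  B5 = {0, 2, 5, 8, 10}  B6 = {2, 4, 5, 7, 10}  B7 = {2, 4, 8, 9, 10}
Tree: B1–B2, B1–B3, B3–B4, B3–B5, B1–B6, B4–B7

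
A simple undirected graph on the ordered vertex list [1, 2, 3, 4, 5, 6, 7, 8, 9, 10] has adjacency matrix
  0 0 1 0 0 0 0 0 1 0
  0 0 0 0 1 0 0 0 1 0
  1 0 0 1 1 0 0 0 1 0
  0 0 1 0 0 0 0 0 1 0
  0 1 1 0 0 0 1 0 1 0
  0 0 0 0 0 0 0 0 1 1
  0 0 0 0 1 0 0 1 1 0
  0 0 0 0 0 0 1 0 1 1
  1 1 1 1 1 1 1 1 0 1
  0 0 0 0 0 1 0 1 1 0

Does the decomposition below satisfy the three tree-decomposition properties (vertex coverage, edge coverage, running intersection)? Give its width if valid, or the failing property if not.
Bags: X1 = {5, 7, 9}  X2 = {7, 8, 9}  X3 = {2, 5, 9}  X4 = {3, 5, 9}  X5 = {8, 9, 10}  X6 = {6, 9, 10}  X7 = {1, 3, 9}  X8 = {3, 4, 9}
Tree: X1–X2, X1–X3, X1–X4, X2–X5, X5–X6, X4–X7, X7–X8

Yes; width 2.

Vertex coverage: the bags together contain {1, 2, 3, 4, 5, 6, 7, 8, 9, 10}, the full vertex set. Edge coverage: each edge of G has both endpoints in at least one bag. Running intersection: for every vertex, the bags containing it form a connected subtree. All three properties hold, so this is a valid tree decomposition of width max|bag| − 1 = 2, and hence tw(G) ≤ 2.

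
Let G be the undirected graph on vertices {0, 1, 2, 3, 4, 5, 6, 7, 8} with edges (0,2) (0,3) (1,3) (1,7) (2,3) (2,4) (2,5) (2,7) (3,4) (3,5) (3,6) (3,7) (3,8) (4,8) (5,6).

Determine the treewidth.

2

A width-2 tree decomposition is:
Bags: B1 = {2, 3, 5}  B2 = {0, 2, 3}  B3 = {2, 3, 4}  B4 = {2, 3, 7}  B5 = {1, 3, 7}  B6 = {3, 4, 8}  B7 = {3, 5, 6}
Tree: B1–B2, B2–B3, B1–B4, B4–B5, B3–B6, B1–B7
Every bag has size at most 3, so the width is 3 − 1 = 2 and tw(G) ≤ 2. On the other hand G contains the 3-clique {3, 4, 8}. A clique must lie in a single bag of any decomposition, so no decomposition can have width below 2. Therefore the treewidth is 2.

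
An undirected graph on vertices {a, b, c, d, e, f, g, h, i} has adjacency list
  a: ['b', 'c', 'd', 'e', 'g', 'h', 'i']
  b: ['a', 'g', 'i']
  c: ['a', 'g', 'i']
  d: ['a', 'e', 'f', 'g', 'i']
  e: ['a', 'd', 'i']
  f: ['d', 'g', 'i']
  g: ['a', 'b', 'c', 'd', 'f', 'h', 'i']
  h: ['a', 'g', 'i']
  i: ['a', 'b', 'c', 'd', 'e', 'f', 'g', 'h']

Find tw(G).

A width-3 tree decomposition is:
Bags: B1 = {a, d, g, i}  B2 = {a, g, h, i}  B3 = {a, b, g, i}  B4 = {d, f, g, i}  B5 = {a, d, e, i}  B6 = {a, c, g, i}
Tree: B1–B2, B1–B3, B1–B4, B1–B5, B2–B6
The largest bag has 4 vertices, giving width 3; this decomposition certifies tw(G) ≤ 3. For the lower bound, the 4 vertices {a, d, g, i} are pairwise adjacent, and any tree decomposition puts a clique entirely inside one bag — forcing width ≥ 3. Hence tw(G) = 3 exactly.

3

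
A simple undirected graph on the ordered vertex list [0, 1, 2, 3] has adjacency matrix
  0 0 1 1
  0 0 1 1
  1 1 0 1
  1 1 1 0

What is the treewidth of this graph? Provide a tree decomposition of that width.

Each bag holds 3 vertices, so the decomposition has width 2, which upper-bounds the treewidth. On the other hand G contains the 3-clique {0, 2, 3}. A clique must lie in a single bag of any decomposition, so no decomposition can have width below 2. Hence tw(G) = 2 exactly.

Treewidth 2.
Bags: B1 = {0, 2, 3}  B2 = {1, 2, 3}
Tree: B1–B2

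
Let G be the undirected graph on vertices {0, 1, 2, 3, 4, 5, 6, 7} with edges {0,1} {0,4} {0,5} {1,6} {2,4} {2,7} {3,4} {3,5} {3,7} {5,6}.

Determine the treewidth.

A width-2 tree decomposition is:
Bags: B1 = {2, 4, 7}  B2 = {3, 4, 7}  B3 = {0, 3, 4}  B4 = {0, 3, 5}  B5 = {0, 1, 5}  B6 = {1, 5, 6}
Tree: B1–B2, B2–B3, B3–B4, B4–B5, B5–B6
The largest bag has 3 vertices, giving width 2; this decomposition certifies tw(G) ≤ 2. Since 2–7–3–4–2 is a cycle in G, G is not acyclic. Forests are exactly the graphs of treewidth ≤ 1, so tw(G) ≥ 2. The upper and lower bounds meet at 2, so that is the treewidth.

2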